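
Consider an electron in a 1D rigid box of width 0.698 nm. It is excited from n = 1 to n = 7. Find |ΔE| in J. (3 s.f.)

E_1 = h²/(8m_eL²) = 1.237×10^-19 J.
|ΔE| = |1² − 7²|·E_1 = 48·1.237×10^-19 J = 5.94×10^-18 J.

|ΔE| = 5.94×10^-18 J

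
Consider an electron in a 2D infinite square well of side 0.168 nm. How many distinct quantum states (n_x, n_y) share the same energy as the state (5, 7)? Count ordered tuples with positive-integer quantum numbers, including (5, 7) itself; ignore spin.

The level has n_x² + n_y² = 74. The ordered positive-integer solutions are (5, 7), (7, 5).
That gives 2 states.

degeneracy = 2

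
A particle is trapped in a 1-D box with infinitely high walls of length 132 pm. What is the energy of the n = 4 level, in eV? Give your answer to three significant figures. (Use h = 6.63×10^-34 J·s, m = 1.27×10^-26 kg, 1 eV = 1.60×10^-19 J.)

For an infinite well E_n = n²h²/(8mL²), so E_1 = h²/(8mL²) = (6.63×10^-34)²/(8·1.27×10^-26·(1.32×10^-10 m)²) = 2.483×10^-22 J.
Then E_4 = 4²·E_1 = 16·2.483×10^-22 J = 3.973×10^-21 J.
Converting, E_4 = 3.973×10^-21 J / (1.60×10^-19 J/eV) = 0.0248 eV.

E_4 = 0.0248 eV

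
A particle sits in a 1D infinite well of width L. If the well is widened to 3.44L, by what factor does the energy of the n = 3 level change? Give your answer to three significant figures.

E_n ∝ 1/L², so the energy scales by 1/3.44² = 0.0845.

0.0845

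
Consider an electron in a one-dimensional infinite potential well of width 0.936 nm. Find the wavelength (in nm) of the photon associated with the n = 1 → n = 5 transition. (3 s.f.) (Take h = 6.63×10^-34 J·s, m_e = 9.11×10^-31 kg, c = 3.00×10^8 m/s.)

λ = 120 nm

E_1 = h²/(8m_eL²) = 6.884×10^-20 J, so ΔE = (5² − 1²)E_1 = 1.652×10^-18 J.
λ = hc/ΔE = (6.63×10^-34·3.00×10^8)/1.652×10^-18 = 1.20×10^-7 m = 120 nm.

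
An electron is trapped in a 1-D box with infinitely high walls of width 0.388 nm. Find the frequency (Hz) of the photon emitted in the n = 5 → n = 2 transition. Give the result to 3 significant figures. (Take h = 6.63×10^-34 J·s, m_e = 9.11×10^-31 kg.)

f = 1.27×10^16 Hz

E_1 = h²/(8m_eL²) = 4.006×10^-19 J and ΔE = (5² − 2²)E_1 = 8.413×10^-18 J.
f = ΔE/h = 8.413×10^-18/6.63×10^-34 = 1.27×10^16 Hz.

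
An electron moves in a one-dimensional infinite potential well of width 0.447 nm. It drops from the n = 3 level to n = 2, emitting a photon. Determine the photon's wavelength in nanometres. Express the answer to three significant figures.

λ = 132 nm

E_1 = h²/(8m_eL²) = 3.015×10^-19 J, so ΔE = (3² − 2²)E_1 = 1.507×10^-18 J.
λ = hc/ΔE = (6.626×10^-34·2.998×10^8)/1.507×10^-18 = 1.32×10^-7 m = 132 nm.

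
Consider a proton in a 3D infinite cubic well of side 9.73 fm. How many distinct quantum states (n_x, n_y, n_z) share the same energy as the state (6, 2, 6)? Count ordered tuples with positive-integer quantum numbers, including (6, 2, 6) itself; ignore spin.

The level has n_x² + n_y² + n_z² = 76. The ordered positive-integer solutions are (2, 6, 6), (6, 2, 6), (6, 6, 2).
That gives 3 states.

degeneracy = 3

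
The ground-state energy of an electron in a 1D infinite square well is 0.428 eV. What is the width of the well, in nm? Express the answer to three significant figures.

L = 0.937 nm

From E_n = n²h²/(8m_eL²), L = n·h/√(8m_eE_n).
E_1 = 0.428 eV = 6.857×10^-20 J, so L = 1·6.626×10^-34/√(8·9.109×10^-31·6.857×10^-20) = 9.37×10^-10 m = 0.937 nm.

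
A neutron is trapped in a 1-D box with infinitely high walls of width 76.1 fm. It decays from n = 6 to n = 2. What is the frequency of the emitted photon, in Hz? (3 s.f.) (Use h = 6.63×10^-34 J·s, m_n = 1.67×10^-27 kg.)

f = 2.74×10^20 Hz

E_1 = h²/(8m_nL²) = 5.681×10^-15 J and ΔE = (6² − 2²)E_1 = 1.818×10^-13 J.
f = ΔE/h = 1.818×10^-13/6.63×10^-34 = 2.74×10^20 Hz.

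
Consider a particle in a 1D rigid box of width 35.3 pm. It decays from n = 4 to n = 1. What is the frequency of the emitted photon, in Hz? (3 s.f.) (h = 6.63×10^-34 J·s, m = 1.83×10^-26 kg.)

f = 5.45×10^13 Hz

E_1 = h²/(8mL²) = 2.410×10^-21 J and ΔE = (4² − 1²)E_1 = 3.615×10^-20 J.
f = ΔE/h = 3.615×10^-20/6.63×10^-34 = 5.45×10^13 Hz.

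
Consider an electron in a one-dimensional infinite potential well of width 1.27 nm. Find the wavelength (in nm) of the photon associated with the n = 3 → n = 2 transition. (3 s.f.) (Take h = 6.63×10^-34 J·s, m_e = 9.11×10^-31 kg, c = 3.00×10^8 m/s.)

λ = 1.06×10^3 nm

E_1 = h²/(8m_eL²) = 3.739×10^-20 J, so ΔE = (3² − 2²)E_1 = 1.870×10^-19 J.
λ = hc/ΔE = (6.63×10^-34·3.00×10^8)/1.870×10^-19 = 1.06×10^-6 m = 1.06×10^3 nm.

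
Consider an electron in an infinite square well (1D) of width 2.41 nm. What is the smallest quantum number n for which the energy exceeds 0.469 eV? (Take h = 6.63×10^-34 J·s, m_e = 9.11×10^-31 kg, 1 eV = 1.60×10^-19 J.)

n = 3

E_1 = h²/(8m_eL²) = 1.038×10^-20 J = 0.06488 eV.
Need n² > 0.469/0.06488 = 7.229, i.e. n > 2.689.
The smallest integer satisfying this is n = 3.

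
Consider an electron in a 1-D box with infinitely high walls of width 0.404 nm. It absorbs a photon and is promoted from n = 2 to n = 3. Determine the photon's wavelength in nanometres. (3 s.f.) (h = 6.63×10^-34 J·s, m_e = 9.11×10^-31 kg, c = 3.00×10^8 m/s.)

λ = 108 nm

E_1 = h²/(8m_eL²) = 3.695×10^-19 J, so ΔE = (3² − 2²)E_1 = 1.847×10^-18 J.
λ = hc/ΔE = (6.63×10^-34·3.00×10^8)/1.847×10^-18 = 1.08×10^-7 m = 108 nm.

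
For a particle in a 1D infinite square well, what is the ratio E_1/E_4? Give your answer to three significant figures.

E_n ∝ n², so E_1/E_4 = 1²/4² = 1/16 = 0.0625.

0.0625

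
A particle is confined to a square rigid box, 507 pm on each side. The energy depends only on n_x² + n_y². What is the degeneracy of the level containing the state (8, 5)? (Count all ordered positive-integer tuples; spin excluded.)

degeneracy = 2

The level has n_x² + n_y² = 89. The ordered positive-integer solutions are (5, 8), (8, 5).
That gives 2 states.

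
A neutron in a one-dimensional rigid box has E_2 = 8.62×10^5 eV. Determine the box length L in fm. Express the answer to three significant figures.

L = 30.8 fm

From E_n = n²h²/(8m_nL²), L = n·h/√(8m_nE_n).
E_2 = 8.62×10^5 eV = 1.381×10^-13 J, so L = 2·6.626×10^-34/√(8·1.675×10^-27·1.381×10^-13) = 3.08×10^-14 m = 30.8 fm.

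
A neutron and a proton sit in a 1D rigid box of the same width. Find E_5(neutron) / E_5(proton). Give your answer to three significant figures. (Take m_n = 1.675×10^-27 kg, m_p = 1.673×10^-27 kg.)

E_n ∝ 1/m at fixed n and L, so the ratio is m_p/m_n = 1.673×10^-27/1.675×10^-27 = 0.999.

0.999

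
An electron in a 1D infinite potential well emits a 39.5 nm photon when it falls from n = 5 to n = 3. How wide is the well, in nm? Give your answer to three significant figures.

L = 0.438 nm

The photon carries ΔE = hc/λ = 6.626×10^-34·2.998×10^8/3.95×10^-8 m = 5.029×10^-18 J.
Since ΔE = (5² − 3²)E_1, E_1 = 3.143×10^-19 J, and L = h/√(8m_eE_1) = 4.38×10^-10 m = 0.438 nm.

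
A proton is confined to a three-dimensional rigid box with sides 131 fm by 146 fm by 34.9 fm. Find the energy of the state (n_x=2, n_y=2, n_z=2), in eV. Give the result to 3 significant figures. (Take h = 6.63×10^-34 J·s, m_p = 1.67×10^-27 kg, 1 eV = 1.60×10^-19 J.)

E = 7.62×10^5 eV

For a 3D rectangular well E = (h²/8m_p)·Σ n_i²/L_i² = (6.63×10^-34)²/(8·1.67×10^-27) · [2²/(131 fm)² + 2²/(146 fm)² + 2²/(34.9 fm)²].
Evaluating gives E = 1.219×10^-13 J = 7.62×10^5 eV.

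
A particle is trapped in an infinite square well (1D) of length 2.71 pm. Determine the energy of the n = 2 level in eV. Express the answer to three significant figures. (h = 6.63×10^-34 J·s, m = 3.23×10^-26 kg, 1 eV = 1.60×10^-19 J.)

For an infinite well E_n = n²h²/(8mL²), so E_1 = h²/(8mL²) = (6.63×10^-34)²/(8·3.23×10^-26·(2.71×10^-12 m)²) = 2.316×10^-19 J.
Then E_2 = 2²·E_1 = 4·2.316×10^-19 J = 9.264×10^-19 J.
Converting, E_2 = 9.264×10^-19 J / (1.60×10^-19 J/eV) = 5.79 eV.

E_2 = 5.79 eV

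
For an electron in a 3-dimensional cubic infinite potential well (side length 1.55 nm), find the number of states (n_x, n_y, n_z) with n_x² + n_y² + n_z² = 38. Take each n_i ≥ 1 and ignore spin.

The level has n_x² + n_y² + n_z² = 38. The ordered positive-integer solutions are (1, 1, 6), (1, 6, 1), (2, 3, 5), (2, 5, 3), (3, 2, 5), (3, 5, 2), (5, 2, 3), (5, 3, 2), (6, 1, 1).
That gives 9 states.

degeneracy = 9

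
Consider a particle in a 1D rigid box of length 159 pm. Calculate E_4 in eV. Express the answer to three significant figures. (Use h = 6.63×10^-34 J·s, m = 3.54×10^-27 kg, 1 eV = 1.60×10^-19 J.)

For an infinite well E_n = n²h²/(8mL²), so E_1 = h²/(8mL²) = (6.63×10^-34)²/(8·3.54×10^-27·(1.59×10^-10 m)²) = 6.140×10^-22 J.
Then E_4 = 4²·E_1 = 16·6.140×10^-22 J = 9.824×10^-21 J.
Converting, E_4 = 9.824×10^-21 J / (1.60×10^-19 J/eV) = 0.0614 eV.

E_4 = 0.0614 eV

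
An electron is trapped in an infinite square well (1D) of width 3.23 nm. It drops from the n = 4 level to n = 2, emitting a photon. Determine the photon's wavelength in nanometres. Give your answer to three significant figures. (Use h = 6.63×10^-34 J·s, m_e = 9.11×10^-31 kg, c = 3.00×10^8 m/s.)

λ = 2.87×10^3 nm

E_1 = h²/(8m_eL²) = 5.781×10^-21 J, so ΔE = (4² − 2²)E_1 = 6.937×10^-20 J.
λ = hc/ΔE = (6.63×10^-34·3.00×10^8)/6.937×10^-20 = 2.87×10^-6 m = 2.87×10^3 nm.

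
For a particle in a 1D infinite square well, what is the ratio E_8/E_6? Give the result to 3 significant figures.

E_n ∝ n², so E_8/E_6 = 8²/6² = 64/36 = 1.78.

1.78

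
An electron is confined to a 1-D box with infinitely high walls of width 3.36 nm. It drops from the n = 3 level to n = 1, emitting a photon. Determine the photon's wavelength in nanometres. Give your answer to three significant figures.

E_1 = h²/(8m_eL²) = 5.337×10^-21 J, so ΔE = (3² − 1²)E_1 = 4.270×10^-20 J.
λ = hc/ΔE = (6.626×10^-34·2.998×10^8)/4.270×10^-20 = 4.65×10^-6 m = 4.65×10^3 nm.

λ = 4.65×10^3 nm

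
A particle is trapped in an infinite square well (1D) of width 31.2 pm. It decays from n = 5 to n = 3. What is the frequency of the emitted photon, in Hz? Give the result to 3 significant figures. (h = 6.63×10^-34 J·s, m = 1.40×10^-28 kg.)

f = 9.73×10^15 Hz

E_1 = h²/(8mL²) = 4.032×10^-19 J and ΔE = (5² − 3²)E_1 = 6.451×10^-18 J.
f = ΔE/h = 6.451×10^-18/6.63×10^-34 = 9.73×10^15 Hz.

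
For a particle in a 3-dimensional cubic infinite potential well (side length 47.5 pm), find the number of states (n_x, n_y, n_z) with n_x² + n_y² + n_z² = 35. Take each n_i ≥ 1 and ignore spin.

degeneracy = 6

The level has n_x² + n_y² + n_z² = 35. The ordered positive-integer solutions are (1, 3, 5), (1, 5, 3), (3, 1, 5), (3, 5, 1), (5, 1, 3), (5, 3, 1).
That gives 6 states.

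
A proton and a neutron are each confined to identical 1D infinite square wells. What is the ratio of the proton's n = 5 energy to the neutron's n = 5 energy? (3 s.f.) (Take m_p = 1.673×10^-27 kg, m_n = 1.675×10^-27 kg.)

1.00

E_n ∝ 1/m at fixed n and L, so the ratio is m_n/m_p = 1.675×10^-27/1.673×10^-27 = 1.00.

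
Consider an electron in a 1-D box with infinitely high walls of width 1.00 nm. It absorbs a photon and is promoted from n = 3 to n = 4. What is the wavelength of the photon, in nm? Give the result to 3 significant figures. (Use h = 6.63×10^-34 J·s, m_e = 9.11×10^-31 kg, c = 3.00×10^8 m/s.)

λ = 471 nm

E_1 = h²/(8m_eL²) = 6.031×10^-20 J, so ΔE = (4² − 3²)E_1 = 4.222×10^-19 J.
λ = hc/ΔE = (6.63×10^-34·3.00×10^8)/4.222×10^-19 = 4.71×10^-7 m = 471 nm.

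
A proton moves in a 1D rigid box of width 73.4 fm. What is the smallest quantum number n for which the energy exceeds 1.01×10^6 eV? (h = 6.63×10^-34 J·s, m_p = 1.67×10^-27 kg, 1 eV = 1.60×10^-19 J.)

n = 6

E_1 = h²/(8m_pL²) = 6.107×10^-15 J = 3.817×10^4 eV.
Need n² > 1.01×10^6/3.817×10^4 = 26.46, i.e. n > 5.144.
The smallest integer satisfying this is n = 6.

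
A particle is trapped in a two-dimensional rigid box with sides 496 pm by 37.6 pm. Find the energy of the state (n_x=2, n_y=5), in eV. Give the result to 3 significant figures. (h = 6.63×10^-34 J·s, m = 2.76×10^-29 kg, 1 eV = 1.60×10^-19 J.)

For a 2D rectangular well E = (h²/8m)·Σ n_i²/L_i² = (6.63×10^-34)²/(8·2.76×10^-29) · [2²/(496 pm)² + 5²/(37.6 pm)²].
Evaluating gives E = 3.524×10^-17 J = 220 eV.

E = 220 eV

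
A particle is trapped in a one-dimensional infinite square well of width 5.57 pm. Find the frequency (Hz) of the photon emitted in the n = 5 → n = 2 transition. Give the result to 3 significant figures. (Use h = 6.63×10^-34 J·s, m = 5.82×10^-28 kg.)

E_1 = h²/(8mL²) = 3.043×10^-18 J and ΔE = (5² − 2²)E_1 = 6.390×10^-17 J.
f = ΔE/h = 6.390×10^-17/6.63×10^-34 = 9.64×10^16 Hz.

f = 9.64×10^16 Hz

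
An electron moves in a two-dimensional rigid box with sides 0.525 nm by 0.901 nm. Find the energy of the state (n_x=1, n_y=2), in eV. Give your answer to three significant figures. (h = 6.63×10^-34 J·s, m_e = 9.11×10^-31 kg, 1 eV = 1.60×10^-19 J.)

For a 2D rectangular well E = (h²/8m_e)·Σ n_i²/L_i² = (6.63×10^-34)²/(8·9.11×10^-31) · [1²/(0.525 nm)² + 2²/(0.901 nm)²].
Evaluating gives E = 5.160×10^-19 J = 3.23 eV.

E = 3.23 eV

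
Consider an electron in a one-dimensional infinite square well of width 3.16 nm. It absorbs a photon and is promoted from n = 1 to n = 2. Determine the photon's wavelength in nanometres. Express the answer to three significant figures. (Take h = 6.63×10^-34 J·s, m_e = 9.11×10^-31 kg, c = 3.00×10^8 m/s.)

λ = 1.10×10^4 nm

E_1 = h²/(8m_eL²) = 6.040×10^-21 J, so ΔE = (2² − 1²)E_1 = 1.812×10^-20 J.
λ = hc/ΔE = (6.63×10^-34·3.00×10^8)/1.812×10^-20 = 1.10×10^-5 m = 1.10×10^4 nm.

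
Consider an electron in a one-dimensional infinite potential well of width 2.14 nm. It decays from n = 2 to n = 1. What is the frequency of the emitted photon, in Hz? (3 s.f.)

E_1 = h²/(8m_eL²) = 1.316×10^-20 J and ΔE = (2² − 1²)E_1 = 3.948×10^-20 J.
f = ΔE/h = 3.948×10^-20/6.626×10^-34 = 5.96×10^13 Hz.

f = 5.96×10^13 Hz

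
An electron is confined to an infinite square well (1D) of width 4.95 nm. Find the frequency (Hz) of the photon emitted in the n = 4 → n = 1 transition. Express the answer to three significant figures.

f = 5.57×10^13 Hz

E_1 = h²/(8m_eL²) = 2.459×10^-21 J and ΔE = (4² − 1²)E_1 = 3.689×10^-20 J.
f = ΔE/h = 3.689×10^-20/6.626×10^-34 = 5.57×10^13 Hz.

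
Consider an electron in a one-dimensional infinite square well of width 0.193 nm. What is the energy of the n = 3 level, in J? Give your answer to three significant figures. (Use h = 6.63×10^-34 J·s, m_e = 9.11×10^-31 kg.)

For an infinite well E_n = n²h²/(8m_eL²), so E_1 = h²/(8m_eL²) = (6.63×10^-34)²/(8·9.11×10^-31·(1.93×10^-10 m)²) = 1.619×10^-18 J.
Then E_3 = 3²·E_1 = 9·1.619×10^-18 J = 1.46×10^-17 J.

E_3 = 1.46×10^-17 J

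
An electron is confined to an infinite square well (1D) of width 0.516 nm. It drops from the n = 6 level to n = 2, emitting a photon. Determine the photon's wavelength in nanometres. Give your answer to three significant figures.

λ = 27.4 nm

E_1 = h²/(8m_eL²) = 2.263×10^-19 J, so ΔE = (6² − 2²)E_1 = 7.242×10^-18 J.
λ = hc/ΔE = (6.626×10^-34·2.998×10^8)/7.242×10^-18 = 2.74×10^-8 m = 27.4 nm.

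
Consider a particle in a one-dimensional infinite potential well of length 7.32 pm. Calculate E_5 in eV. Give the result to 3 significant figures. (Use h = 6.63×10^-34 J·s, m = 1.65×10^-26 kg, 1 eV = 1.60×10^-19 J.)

For an infinite well E_n = n²h²/(8mL²), so E_1 = h²/(8mL²) = (6.63×10^-34)²/(8·1.65×10^-26·(7.32×10^-12 m)²) = 6.215×10^-20 J.
Then E_5 = 5²·E_1 = 25·6.215×10^-20 J = 1.554×10^-18 J.
Converting, E_5 = 1.554×10^-18 J / (1.60×10^-19 J/eV) = 9.71 eV.

E_5 = 9.71 eV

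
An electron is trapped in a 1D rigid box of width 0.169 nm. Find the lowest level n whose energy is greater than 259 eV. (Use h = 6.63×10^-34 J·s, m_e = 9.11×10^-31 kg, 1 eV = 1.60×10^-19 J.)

E_1 = h²/(8m_eL²) = 2.112×10^-18 J = 13.20 eV.
Need n² > 259/13.20 = 19.62, i.e. n > 4.429.
The smallest integer satisfying this is n = 5.

n = 5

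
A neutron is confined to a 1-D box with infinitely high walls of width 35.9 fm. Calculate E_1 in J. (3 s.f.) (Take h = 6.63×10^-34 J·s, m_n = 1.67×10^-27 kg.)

E_1 = 2.55×10^-14 J

For an infinite well E_n = n²h²/(8m_nL²), so E_1 = h²/(8m_nL²) = (6.63×10^-34)²/(8·1.67×10^-27·(3.59×10^-14 m)²) = 2.553×10^-14 J.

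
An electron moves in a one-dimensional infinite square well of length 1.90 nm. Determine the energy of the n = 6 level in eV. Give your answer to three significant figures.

E_6 = 3.75 eV

For an infinite well E_n = n²h²/(8m_eL²), so E_1 = h²/(8m_eL²) = (6.626×10^-34)²/(8·9.109×10^-31·(1.90×10^-9 m)²) = 1.669×10^-20 J.
Then E_6 = 6²·E_1 = 36·1.669×10^-20 J = 6.008×10^-19 J.
Converting, E_6 = 6.008×10^-19 J / (1.602×10^-19 J/eV) = 3.75 eV.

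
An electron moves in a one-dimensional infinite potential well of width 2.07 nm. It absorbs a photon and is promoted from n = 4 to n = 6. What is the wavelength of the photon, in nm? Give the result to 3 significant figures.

λ = 706 nm

E_1 = h²/(8m_eL²) = 1.406×10^-20 J, so ΔE = (6² − 4²)E_1 = 2.812×10^-19 J.
λ = hc/ΔE = (6.626×10^-34·2.998×10^8)/2.812×10^-19 = 7.06×10^-7 m = 706 nm.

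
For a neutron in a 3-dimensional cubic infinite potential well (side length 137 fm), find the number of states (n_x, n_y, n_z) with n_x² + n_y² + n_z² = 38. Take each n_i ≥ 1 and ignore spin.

The level has n_x² + n_y² + n_z² = 38. The ordered positive-integer solutions are (1, 1, 6), (1, 6, 1), (2, 3, 5), (2, 5, 3), (3, 2, 5), (3, 5, 2), (5, 2, 3), (5, 3, 2), (6, 1, 1).
That gives 9 states.

degeneracy = 9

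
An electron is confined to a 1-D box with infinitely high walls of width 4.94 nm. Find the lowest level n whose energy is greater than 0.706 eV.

n = 7

E_1 = h²/(8m_eL²) = 2.469×10^-21 J = 0.01541 eV.
Need n² > 0.706/0.01541 = 45.81, i.e. n > 6.768.
The smallest integer satisfying this is n = 7.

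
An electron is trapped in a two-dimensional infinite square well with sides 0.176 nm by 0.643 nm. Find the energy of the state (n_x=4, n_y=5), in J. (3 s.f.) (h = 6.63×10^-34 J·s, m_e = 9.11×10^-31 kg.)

E = 3.48×10^-17 J

For a 2D rectangular well E = (h²/8m_e)·Σ n_i²/L_i² = (6.63×10^-34)²/(8·9.11×10^-31) · [4²/(0.176 nm)² + 5²/(0.643 nm)²].
Evaluating gives E = 3.48×10^-17 J.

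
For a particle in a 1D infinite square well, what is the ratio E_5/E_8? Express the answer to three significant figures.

0.391

E_n ∝ n², so E_5/E_8 = 5²/8² = 25/64 = 0.391.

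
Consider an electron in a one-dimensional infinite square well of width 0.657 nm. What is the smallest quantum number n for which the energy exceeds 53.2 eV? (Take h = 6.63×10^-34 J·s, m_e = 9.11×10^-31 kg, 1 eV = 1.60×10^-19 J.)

n = 8

E_1 = h²/(8m_eL²) = 1.397×10^-19 J = 0.8731 eV.
Need n² > 53.2/0.8731 = 60.93, i.e. n > 7.806.
The smallest integer satisfying this is n = 8.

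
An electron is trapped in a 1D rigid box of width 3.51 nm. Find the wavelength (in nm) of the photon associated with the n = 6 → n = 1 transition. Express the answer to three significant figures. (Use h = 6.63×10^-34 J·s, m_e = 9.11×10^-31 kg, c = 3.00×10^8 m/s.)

λ = 1.16×10^3 nm

E_1 = h²/(8m_eL²) = 4.896×10^-21 J, so ΔE = (6² − 1²)E_1 = 1.714×10^-19 J.
λ = hc/ΔE = (6.63×10^-34·3.00×10^8)/1.714×10^-19 = 1.16×10^-6 m = 1.16×10^3 nm.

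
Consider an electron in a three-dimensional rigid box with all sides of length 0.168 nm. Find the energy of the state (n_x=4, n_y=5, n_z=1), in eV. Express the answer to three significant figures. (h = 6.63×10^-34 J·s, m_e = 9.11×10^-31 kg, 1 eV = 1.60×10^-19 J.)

E = 561 eV

For a 3D rectangular well E = (h²/8m_e)·Σ n_i²/L_i² = (6.63×10^-34)²/(8·9.11×10^-31) · [4²/(0.168 nm)² + 5²/(0.168 nm)² + 1²/(0.168 nm)²].
Evaluating gives E = 8.975×10^-17 J = 561 eV.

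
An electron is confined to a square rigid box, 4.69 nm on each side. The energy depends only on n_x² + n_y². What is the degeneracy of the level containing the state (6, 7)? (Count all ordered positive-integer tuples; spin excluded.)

degeneracy = 4

The level has n_x² + n_y² = 85. The ordered positive-integer solutions are (2, 9), (6, 7), (7, 6), (9, 2).
That gives 4 states.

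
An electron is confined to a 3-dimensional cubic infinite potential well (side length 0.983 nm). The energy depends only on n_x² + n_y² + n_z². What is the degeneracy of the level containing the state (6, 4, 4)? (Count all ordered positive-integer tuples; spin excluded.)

The level has n_x² + n_y² + n_z² = 68. The ordered positive-integer solutions are (4, 4, 6), (4, 6, 4), (6, 4, 4).
That gives 3 states.

degeneracy = 3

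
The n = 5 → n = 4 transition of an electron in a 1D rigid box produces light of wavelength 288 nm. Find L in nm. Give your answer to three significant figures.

L = 0.887 nm

The photon carries ΔE = hc/λ = 6.626×10^-34·2.998×10^8/2.88×10^-7 m = 6.897×10^-19 J.
Since ΔE = (5² − 4²)E_1, E_1 = 7.663×10^-20 J, and L = h/√(8m_eE_1) = 8.87×10^-10 m = 0.887 nm.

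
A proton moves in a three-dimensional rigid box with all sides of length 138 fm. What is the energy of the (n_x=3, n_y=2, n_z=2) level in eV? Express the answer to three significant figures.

E = 1.83×10^5 eV

For a 3D rectangular well E = (h²/8m_p)·Σ n_i²/L_i² = (6.626×10^-34)²/(8·1.673×10^-27) · [3²/(138 fm)² + 2²/(138 fm)² + 2²/(138 fm)²].
Evaluating gives E = 2.928×10^-14 J = 1.83×10^5 eV.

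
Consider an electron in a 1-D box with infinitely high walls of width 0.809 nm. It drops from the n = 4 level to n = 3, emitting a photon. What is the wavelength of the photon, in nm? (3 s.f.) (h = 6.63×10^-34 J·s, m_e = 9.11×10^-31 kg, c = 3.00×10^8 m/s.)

λ = 308 nm

E_1 = h²/(8m_eL²) = 9.216×10^-20 J, so ΔE = (4² − 3²)E_1 = 6.451×10^-19 J.
λ = hc/ΔE = (6.63×10^-34·3.00×10^8)/6.451×10^-19 = 3.08×10^-7 m = 308 nm.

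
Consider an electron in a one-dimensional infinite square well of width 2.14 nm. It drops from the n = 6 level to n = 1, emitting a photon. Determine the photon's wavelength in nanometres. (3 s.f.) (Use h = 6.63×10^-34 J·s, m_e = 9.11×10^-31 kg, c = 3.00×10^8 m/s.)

E_1 = h²/(8m_eL²) = 1.317×10^-20 J, so ΔE = (6² − 1²)E_1 = 4.610×10^-19 J.
λ = hc/ΔE = (6.63×10^-34·3.00×10^8)/4.610×10^-19 = 4.31×10^-7 m = 431 nm.

λ = 431 nm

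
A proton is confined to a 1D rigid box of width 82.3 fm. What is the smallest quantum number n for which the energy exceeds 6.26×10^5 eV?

n = 5

E_1 = h²/(8m_pL²) = 4.843×10^-15 J = 3.023×10^4 eV.
Need n² > 6.26×10^5/3.023×10^4 = 20.71, i.e. n > 4.551.
The smallest integer satisfying this is n = 5.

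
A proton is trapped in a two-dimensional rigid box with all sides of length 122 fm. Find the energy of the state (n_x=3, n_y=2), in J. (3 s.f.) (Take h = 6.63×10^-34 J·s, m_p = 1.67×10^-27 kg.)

E = 2.87×10^-14 J

For a 2D rectangular well E = (h²/8m_p)·Σ n_i²/L_i² = (6.63×10^-34)²/(8·1.67×10^-27) · [3²/(122 fm)² + 2²/(122 fm)²].
Evaluating gives E = 2.87×10^-14 J.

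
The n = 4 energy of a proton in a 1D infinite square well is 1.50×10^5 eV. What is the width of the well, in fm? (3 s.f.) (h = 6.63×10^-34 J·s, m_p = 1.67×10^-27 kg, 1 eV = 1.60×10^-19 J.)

L = 148 fm

From E_n = n²h²/(8m_pL²), L = n·h/√(8m_pE_n).
E_4 = 1.50×10^5 eV = 2.400×10^-14 J, so L = 4·6.63×10^-34/√(8·1.67×10^-27·2.400×10^-14) = 1.48×10^-13 m = 148 fm.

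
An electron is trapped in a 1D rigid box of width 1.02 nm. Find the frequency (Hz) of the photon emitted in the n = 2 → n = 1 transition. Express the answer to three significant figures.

f = 2.62×10^14 Hz

E_1 = h²/(8m_eL²) = 5.791×10^-20 J and ΔE = (2² − 1²)E_1 = 1.737×10^-19 J.
f = ΔE/h = 1.737×10^-19/6.626×10^-34 = 2.62×10^14 Hz.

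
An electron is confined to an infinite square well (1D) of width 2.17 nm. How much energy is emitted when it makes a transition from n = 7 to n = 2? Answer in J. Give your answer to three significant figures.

E_1 = h²/(8m_eL²) = 1.279×10^-20 J.
|ΔE| = |7² − 2²|·E_1 = 45·1.279×10^-20 J = 5.76×10^-19 J.

|ΔE| = 5.76×10^-19 J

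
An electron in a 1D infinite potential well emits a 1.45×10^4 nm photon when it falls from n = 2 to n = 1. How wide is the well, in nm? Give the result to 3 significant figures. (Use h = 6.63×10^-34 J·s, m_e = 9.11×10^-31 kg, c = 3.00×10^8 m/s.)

The photon carries ΔE = hc/λ = 6.63×10^-34·3.00×10^8/1.45×10^-5 m = 1.372×10^-20 J.
Since ΔE = (2² − 1²)E_1, E_1 = 4.573×10^-21 J, and L = h/√(8m_eE_1) = 3.63×10^-9 m = 3.63 nm.

L = 3.63 nm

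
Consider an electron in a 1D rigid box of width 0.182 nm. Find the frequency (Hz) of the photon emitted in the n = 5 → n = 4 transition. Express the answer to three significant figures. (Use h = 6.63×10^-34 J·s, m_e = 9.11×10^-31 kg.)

E_1 = h²/(8m_eL²) = 1.821×10^-18 J and ΔE = (5² − 4²)E_1 = 1.639×10^-17 J.
f = ΔE/h = 1.639×10^-17/6.63×10^-34 = 2.47×10^16 Hz.

f = 2.47×10^16 Hz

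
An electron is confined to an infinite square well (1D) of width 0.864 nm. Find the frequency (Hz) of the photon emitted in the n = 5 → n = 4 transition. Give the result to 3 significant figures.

E_1 = h²/(8m_eL²) = 8.071×10^-20 J and ΔE = (5² − 4²)E_1 = 7.264×10^-19 J.
f = ΔE/h = 7.264×10^-19/6.626×10^-34 = 1.10×10^15 Hz.

f = 1.10×10^15 Hz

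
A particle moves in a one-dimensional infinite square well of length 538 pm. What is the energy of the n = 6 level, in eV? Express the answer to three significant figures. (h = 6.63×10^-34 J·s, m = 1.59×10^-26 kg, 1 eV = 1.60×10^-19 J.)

E_6 = 0.00269 eV

For an infinite well E_n = n²h²/(8mL²), so E_1 = h²/(8mL²) = (6.63×10^-34)²/(8·1.59×10^-26·(5.38×10^-10 m)²) = 1.194×10^-23 J.
Then E_6 = 6²·E_1 = 36·1.194×10^-23 J = 4.298×10^-22 J.
Converting, E_6 = 4.298×10^-22 J / (1.60×10^-19 J/eV) = 0.00269 eV.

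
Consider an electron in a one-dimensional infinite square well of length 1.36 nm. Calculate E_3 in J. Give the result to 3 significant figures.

For an infinite well E_n = n²h²/(8m_eL²), so E_1 = h²/(8m_eL²) = (6.626×10^-34)²/(8·9.109×10^-31·(1.36×10^-9 m)²) = 3.257×10^-20 J.
Then E_3 = 3²·E_1 = 9·3.257×10^-20 J = 2.93×10^-19 J.

E_3 = 2.93×10^-19 J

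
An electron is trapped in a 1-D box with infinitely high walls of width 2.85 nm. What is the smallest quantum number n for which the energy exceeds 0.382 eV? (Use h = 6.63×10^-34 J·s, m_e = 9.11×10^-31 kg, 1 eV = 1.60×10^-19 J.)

n = 3

E_1 = h²/(8m_eL²) = 7.426×10^-21 J = 0.04641 eV.
Need n² > 0.382/0.04641 = 8.231, i.e. n > 2.869.
The smallest integer satisfying this is n = 3.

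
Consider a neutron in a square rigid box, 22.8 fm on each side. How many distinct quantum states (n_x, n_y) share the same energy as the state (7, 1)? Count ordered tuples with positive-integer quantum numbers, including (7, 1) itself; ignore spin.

The level has n_x² + n_y² = 50. The ordered positive-integer solutions are (1, 7), (5, 5), (7, 1).
That gives 3 states.

degeneracy = 3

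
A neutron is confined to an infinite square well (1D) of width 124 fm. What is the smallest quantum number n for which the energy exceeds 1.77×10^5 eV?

n = 4

E_1 = h²/(8m_nL²) = 2.131×10^-15 J = 1.330×10^4 eV.
Need n² > 1.77×10^5/1.330×10^4 = 13.31, i.e. n > 3.648.
The smallest integer satisfying this is n = 4.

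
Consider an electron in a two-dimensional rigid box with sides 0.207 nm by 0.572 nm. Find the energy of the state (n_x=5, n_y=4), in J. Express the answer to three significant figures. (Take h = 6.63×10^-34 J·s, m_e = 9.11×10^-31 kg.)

E = 3.81×10^-17 J

For a 2D rectangular well E = (h²/8m_e)·Σ n_i²/L_i² = (6.63×10^-34)²/(8·9.11×10^-31) · [5²/(0.207 nm)² + 4²/(0.572 nm)²].
Evaluating gives E = 3.81×10^-17 J.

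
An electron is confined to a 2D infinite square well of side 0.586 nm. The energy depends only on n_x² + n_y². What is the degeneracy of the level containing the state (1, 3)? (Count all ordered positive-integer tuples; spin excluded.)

The level has n_x² + n_y² = 10. The ordered positive-integer solutions are (1, 3), (3, 1).
That gives 2 states.

degeneracy = 2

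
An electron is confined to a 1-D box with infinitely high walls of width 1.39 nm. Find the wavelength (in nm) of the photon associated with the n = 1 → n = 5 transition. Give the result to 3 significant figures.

λ = 265 nm

E_1 = h²/(8m_eL²) = 3.118×10^-20 J, so ΔE = (5² − 1²)E_1 = 7.483×10^-19 J.
λ = hc/ΔE = (6.626×10^-34·2.998×10^8)/7.483×10^-19 = 2.65×10^-7 m = 265 nm.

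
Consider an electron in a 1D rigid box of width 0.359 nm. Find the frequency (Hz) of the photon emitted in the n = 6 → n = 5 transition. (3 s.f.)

f = 7.76×10^15 Hz

E_1 = h²/(8m_eL²) = 4.675×10^-19 J and ΔE = (6² − 5²)E_1 = 5.143×10^-18 J.
f = ΔE/h = 5.143×10^-18/6.626×10^-34 = 7.76×10^15 Hz.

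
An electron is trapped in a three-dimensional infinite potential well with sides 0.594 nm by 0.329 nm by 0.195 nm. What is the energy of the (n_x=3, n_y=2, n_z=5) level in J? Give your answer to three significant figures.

E = 4.34×10^-17 J

For a 3D rectangular well E = (h²/8m_e)·Σ n_i²/L_i² = (6.626×10^-34)²/(8·9.109×10^-31) · [3²/(0.594 nm)² + 2²/(0.329 nm)² + 5²/(0.195 nm)²].
Evaluating gives E = 4.34×10^-17 J.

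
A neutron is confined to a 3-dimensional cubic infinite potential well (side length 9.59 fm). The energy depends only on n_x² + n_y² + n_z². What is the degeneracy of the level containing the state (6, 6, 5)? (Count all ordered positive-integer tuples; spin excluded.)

degeneracy = 3

The level has n_x² + n_y² + n_z² = 97. The ordered positive-integer solutions are (5, 6, 6), (6, 5, 6), (6, 6, 5).
That gives 3 states.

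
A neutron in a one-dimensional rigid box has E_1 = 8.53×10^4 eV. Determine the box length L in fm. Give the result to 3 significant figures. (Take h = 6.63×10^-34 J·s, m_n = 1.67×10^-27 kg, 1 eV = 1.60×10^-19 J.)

L = 49.1 fm

From E_n = n²h²/(8m_nL²), L = n·h/√(8m_nE_n).
E_1 = 8.53×10^4 eV = 1.365×10^-14 J, so L = 1·6.63×10^-34/√(8·1.67×10^-27·1.365×10^-14) = 4.91×10^-14 m = 49.1 fm.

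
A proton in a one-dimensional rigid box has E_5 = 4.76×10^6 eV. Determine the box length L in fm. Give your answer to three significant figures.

From E_n = n²h²/(8m_pL²), L = n·h/√(8m_pE_n).
E_5 = 4.76×10^6 eV = 7.626×10^-13 J, so L = 5·6.626×10^-34/√(8·1.673×10^-27·7.626×10^-13) = 3.28×10^-14 m = 32.8 fm.

L = 32.8 fm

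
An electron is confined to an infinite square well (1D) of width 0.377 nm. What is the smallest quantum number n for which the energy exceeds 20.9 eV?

E_1 = h²/(8m_eL²) = 4.239×10^-19 J = 2.646 eV.
Need n² > 20.9/2.646 = 7.899, i.e. n > 2.811.
The smallest integer satisfying this is n = 3.

n = 3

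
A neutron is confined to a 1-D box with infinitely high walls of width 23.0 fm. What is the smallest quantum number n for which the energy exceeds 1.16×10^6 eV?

E_1 = h²/(8m_nL²) = 6.194×10^-14 J = 3.866×10^5 eV.
Need n² > 1.16×10^6/3.866×10^5 = 3.001, i.e. n > 1.732.
The smallest integer satisfying this is n = 2.

n = 2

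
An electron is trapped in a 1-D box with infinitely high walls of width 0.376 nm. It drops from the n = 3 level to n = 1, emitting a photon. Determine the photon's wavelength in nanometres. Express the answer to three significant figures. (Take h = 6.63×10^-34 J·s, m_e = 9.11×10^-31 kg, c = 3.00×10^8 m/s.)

λ = 58.3 nm

E_1 = h²/(8m_eL²) = 4.266×10^-19 J, so ΔE = (3² − 1²)E_1 = 3.413×10^-18 J.
λ = hc/ΔE = (6.63×10^-34·3.00×10^8)/3.413×10^-18 = 5.83×10^-8 m = 58.3 nm.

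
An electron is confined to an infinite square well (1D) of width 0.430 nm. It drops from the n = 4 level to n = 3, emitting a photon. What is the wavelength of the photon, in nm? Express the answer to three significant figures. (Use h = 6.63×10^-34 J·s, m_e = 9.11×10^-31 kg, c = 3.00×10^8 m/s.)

λ = 87.1 nm

E_1 = h²/(8m_eL²) = 3.262×10^-19 J, so ΔE = (4² − 3²)E_1 = 2.283×10^-18 J.
λ = hc/ΔE = (6.63×10^-34·3.00×10^8)/2.283×10^-18 = 8.71×10^-8 m = 87.1 nm.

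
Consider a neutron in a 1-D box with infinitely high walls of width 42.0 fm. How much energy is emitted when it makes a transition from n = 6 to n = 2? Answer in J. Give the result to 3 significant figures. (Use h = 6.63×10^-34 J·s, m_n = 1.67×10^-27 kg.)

|ΔE| = 5.97×10^-13 J

E_1 = h²/(8m_nL²) = 1.865×10^-14 J.
|ΔE| = |6² − 2²|·E_1 = 32·1.865×10^-14 J = 5.97×10^-13 J.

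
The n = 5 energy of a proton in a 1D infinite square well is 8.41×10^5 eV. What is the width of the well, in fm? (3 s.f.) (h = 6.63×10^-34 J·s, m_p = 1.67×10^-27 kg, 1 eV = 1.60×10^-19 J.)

From E_n = n²h²/(8m_pL²), L = n·h/√(8m_pE_n).
E_5 = 8.41×10^5 eV = 1.346×10^-13 J, so L = 5·6.63×10^-34/√(8·1.67×10^-27·1.346×10^-13) = 7.82×10^-14 m = 78.2 fm.

L = 78.2 fm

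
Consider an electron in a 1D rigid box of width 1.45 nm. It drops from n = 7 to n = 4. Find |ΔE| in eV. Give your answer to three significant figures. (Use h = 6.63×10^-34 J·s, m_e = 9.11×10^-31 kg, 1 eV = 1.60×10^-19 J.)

E_1 = h²/(8m_eL²) = 2.869×10^-20 J.
|ΔE| = |7² − 4²|·E_1 = 33·2.869×10^-20 J = 9.468×10^-19 J = 5.92 eV.

|ΔE| = 5.92 eV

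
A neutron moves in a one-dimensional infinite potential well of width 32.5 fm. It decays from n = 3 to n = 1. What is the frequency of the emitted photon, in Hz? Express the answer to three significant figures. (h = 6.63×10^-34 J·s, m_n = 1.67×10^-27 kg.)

E_1 = h²/(8m_nL²) = 3.115×10^-14 J and ΔE = (3² − 1²)E_1 = 2.492×10^-13 J.
f = ΔE/h = 2.492×10^-13/6.63×10^-34 = 3.76×10^20 Hz.

f = 3.76×10^20 Hz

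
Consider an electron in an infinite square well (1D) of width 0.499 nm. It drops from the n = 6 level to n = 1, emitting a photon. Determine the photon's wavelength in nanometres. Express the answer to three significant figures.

λ = 23.5 nm

E_1 = h²/(8m_eL²) = 2.420×10^-19 J, so ΔE = (6² − 1²)E_1 = 8.470×10^-18 J.
λ = hc/ΔE = (6.626×10^-34·2.998×10^8)/8.470×10^-18 = 2.35×10^-8 m = 23.5 nm.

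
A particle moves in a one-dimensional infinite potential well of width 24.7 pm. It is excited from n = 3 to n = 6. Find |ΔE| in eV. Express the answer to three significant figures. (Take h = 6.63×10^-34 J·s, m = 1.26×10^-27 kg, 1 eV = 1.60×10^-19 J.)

|ΔE| = 12.1 eV

E_1 = h²/(8mL²) = 7.148×10^-20 J.
|ΔE| = |3² − 6²|·E_1 = 27·7.148×10^-20 J = 1.930×10^-18 J = 12.1 eV.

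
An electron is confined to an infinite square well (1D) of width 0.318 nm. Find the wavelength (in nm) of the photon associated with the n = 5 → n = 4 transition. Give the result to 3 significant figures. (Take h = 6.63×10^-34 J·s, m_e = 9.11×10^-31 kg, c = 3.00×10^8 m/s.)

λ = 37.1 nm

E_1 = h²/(8m_eL²) = 5.964×10^-19 J, so ΔE = (5² − 4²)E_1 = 5.368×10^-18 J.
λ = hc/ΔE = (6.63×10^-34·3.00×10^8)/5.368×10^-18 = 3.71×10^-8 m = 37.1 nm.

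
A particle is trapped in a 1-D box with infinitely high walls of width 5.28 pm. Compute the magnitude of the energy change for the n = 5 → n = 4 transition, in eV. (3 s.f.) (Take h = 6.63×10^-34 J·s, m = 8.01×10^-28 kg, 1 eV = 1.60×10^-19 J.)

E_1 = h²/(8mL²) = 2.461×10^-18 J.
|ΔE| = |5² − 4²|·E_1 = 9·2.461×10^-18 J = 2.215×10^-17 J = 138 eV.

|ΔE| = 138 eV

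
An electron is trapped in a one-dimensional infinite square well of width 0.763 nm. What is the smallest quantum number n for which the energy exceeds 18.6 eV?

E_1 = h²/(8m_eL²) = 1.035×10^-19 J = 0.6461 eV.
Need n² > 18.6/0.6461 = 28.79, i.e. n > 5.366.
The smallest integer satisfying this is n = 6.

n = 6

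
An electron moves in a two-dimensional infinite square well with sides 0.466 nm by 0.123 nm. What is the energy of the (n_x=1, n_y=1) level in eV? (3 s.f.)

For a 2D rectangular well E = (h²/8m_e)·Σ n_i²/L_i² = (6.626×10^-34)²/(8·9.109×10^-31) · [1²/(0.466 nm)² + 1²/(0.123 nm)²].
Evaluating gives E = 4.260×10^-18 J = 26.6 eV.

E = 26.6 eV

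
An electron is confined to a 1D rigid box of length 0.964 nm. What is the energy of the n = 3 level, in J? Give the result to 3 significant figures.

For an infinite well E_n = n²h²/(8m_eL²), so E_1 = h²/(8m_eL²) = (6.626×10^-34)²/(8·9.109×10^-31·(9.64×10^-10 m)²) = 6.483×10^-20 J.
Then E_3 = 3²·E_1 = 9·6.483×10^-20 J = 5.83×10^-19 J.

E_3 = 5.83×10^-19 J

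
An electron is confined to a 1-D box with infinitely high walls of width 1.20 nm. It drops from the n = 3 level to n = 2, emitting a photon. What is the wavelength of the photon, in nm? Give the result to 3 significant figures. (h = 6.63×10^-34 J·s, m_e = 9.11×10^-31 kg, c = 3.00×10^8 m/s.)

E_1 = h²/(8m_eL²) = 4.188×10^-20 J, so ΔE = (3² − 2²)E_1 = 2.094×10^-19 J.
λ = hc/ΔE = (6.63×10^-34·3.00×10^8)/2.094×10^-19 = 9.50×10^-7 m = 950 nm.

λ = 950 nm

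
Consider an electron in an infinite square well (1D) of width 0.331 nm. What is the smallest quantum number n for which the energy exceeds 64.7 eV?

n = 5

E_1 = h²/(8m_eL²) = 5.499×10^-19 J = 3.433 eV.
Need n² > 64.7/3.433 = 18.85, i.e. n > 4.342.
The smallest integer satisfying this is n = 5.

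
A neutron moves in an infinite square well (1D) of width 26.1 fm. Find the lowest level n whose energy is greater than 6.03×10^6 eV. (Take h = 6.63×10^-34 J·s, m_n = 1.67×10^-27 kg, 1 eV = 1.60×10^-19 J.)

E_1 = h²/(8m_nL²) = 4.830×10^-14 J = 3.019×10^5 eV.
Need n² > 6.03×10^6/3.019×10^5 = 19.97, i.e. n > 4.469.
The smallest integer satisfying this is n = 5.

n = 5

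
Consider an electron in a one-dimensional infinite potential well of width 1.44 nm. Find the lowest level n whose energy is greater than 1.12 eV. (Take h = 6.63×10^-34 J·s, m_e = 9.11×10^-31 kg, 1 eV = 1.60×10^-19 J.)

n = 3

E_1 = h²/(8m_eL²) = 2.909×10^-20 J = 0.1818 eV.
Need n² > 1.12/0.1818 = 6.161, i.e. n > 2.482.
The smallest integer satisfying this is n = 3.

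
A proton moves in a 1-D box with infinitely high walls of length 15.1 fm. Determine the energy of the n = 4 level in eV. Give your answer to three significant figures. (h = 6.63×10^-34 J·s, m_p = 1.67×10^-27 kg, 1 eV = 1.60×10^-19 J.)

E_4 = 1.44×10^7 eV

For an infinite well E_n = n²h²/(8m_pL²), so E_1 = h²/(8m_pL²) = (6.63×10^-34)²/(8·1.67×10^-27·(1.51×10^-14 m)²) = 1.443×10^-13 J.
Then E_4 = 4²·E_1 = 16·1.443×10^-13 J = 2.309×10^-12 J.
Converting, E_4 = 2.309×10^-12 J / (1.60×10^-19 J/eV) = 1.44×10^7 eV.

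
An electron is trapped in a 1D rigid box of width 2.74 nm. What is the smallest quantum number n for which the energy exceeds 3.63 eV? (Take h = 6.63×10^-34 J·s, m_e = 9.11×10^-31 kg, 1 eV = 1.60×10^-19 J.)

E_1 = h²/(8m_eL²) = 8.034×10^-21 J = 0.05021 eV.
Need n² > 3.63/0.05021 = 72.30, i.e. n > 8.503.
The smallest integer satisfying this is n = 9.

n = 9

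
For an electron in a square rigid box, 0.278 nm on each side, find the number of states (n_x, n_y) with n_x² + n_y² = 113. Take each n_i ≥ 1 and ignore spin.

degeneracy = 2

The level has n_x² + n_y² = 113. The ordered positive-integer solutions are (7, 8), (8, 7).
That gives 2 states.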